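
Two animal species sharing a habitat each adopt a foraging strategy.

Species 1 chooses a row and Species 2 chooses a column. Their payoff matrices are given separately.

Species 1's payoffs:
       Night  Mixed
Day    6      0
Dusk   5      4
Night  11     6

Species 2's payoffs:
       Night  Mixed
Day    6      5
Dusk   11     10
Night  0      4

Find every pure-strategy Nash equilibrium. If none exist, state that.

The unique pure-strategy Nash equilibrium is (Night, Mixed).

Species 1 against Night: payoffs 6, 5, 11 → best response Night.
Species 1 against Mixed: payoffs 0, 4, 6 → best response Night.
Species 2 against Day: payoffs 6, 5 → best response Night.
Species 2 against Dusk: payoffs 11, 10 → best response Night.
Species 2 against Night: payoffs 0, 4 → best response Mixed.
Mutual best responses: (Night, Mixed).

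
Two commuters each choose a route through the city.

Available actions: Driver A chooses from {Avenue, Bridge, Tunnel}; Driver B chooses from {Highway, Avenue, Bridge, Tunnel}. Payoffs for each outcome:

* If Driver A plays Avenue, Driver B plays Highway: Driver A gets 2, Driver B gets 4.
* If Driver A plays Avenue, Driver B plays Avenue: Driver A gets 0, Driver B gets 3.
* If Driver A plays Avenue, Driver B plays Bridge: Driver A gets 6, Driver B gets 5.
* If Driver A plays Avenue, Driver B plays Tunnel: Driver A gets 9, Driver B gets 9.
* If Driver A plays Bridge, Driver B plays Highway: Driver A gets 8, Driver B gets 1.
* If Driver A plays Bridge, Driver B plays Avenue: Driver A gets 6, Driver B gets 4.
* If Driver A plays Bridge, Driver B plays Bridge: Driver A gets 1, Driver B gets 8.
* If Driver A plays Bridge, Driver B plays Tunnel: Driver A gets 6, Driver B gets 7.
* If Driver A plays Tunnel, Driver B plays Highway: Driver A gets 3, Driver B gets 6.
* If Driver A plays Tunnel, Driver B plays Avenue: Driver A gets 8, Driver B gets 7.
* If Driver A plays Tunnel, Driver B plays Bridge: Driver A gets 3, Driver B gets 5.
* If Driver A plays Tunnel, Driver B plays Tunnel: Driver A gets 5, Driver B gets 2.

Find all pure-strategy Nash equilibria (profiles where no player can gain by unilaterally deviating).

(Avenue, Tunnel) and (Tunnel, Avenue)

For each player, find the best response to each opponent profile; mutual best responses are the pure NE.
Driver A against Highway: payoffs 2, 8, 3 → best response Bridge.
Driver A against Avenue: payoffs 0, 6, 8 → best response Tunnel.
Driver A against Bridge: payoffs 6, 1, 3 → best response Avenue.
Driver A against Tunnel: payoffs 9, 6, 5 → best response Avenue.
Driver B against Avenue: payoffs 4, 3, 5, 9 → best response Tunnel.
Driver B against Bridge: payoffs 1, 4, 8, 7 → best response Bridge.
Driver B against Tunnel: payoffs 6, 7, 5, 2 → best response Avenue.
Mutual best responses: (Avenue, Tunnel); (Tunnel, Avenue).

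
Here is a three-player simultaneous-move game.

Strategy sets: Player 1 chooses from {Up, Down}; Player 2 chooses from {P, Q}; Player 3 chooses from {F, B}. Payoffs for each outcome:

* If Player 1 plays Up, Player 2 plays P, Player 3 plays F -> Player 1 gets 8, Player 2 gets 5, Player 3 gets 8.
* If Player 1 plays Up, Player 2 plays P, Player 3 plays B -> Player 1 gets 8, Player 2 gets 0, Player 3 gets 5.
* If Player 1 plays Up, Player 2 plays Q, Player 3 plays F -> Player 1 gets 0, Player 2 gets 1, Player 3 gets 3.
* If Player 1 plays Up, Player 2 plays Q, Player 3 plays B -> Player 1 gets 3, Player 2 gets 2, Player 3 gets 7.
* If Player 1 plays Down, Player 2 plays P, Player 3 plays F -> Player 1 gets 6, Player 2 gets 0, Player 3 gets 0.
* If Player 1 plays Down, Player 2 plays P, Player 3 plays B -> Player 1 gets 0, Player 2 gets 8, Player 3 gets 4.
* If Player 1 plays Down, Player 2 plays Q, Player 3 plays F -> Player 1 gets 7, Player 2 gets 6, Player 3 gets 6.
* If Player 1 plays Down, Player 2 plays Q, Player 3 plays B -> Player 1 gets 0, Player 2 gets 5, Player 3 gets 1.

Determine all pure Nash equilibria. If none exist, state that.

Player 1 against (P, F): payoffs 8, 6 → best response Up.
Player 1 against (P, B): payoffs 8, 0 → best response Up.
Player 1 against (Q, F): payoffs 0, 7 → best response Down.
Player 1 against (Q, B): payoffs 3, 0 → best response Up.
Player 2 against (Up, F): payoffs 5, 1 → best response P.
Player 2 against (Up, B): payoffs 0, 2 → best response Q.
Player 2 against (Down, F): payoffs 0, 6 → best response Q.
Player 2 against (Down, B): payoffs 8, 5 → best response P.
Player 3 against (Up, P): payoffs 8, 5 → best response F.
Player 3 against (Up, Q): payoffs 3, 7 → best response B.
Player 3 against (Down, P): payoffs 0, 4 → best response B.
Player 3 against (Down, Q): payoffs 6, 1 → best response F.
Mutual best responses: (Up, P, F); (Up, Q, B); (Down, Q, F).

Pure-strategy Nash equilibria: (Up, P, F) and (Up, Q, B) and (Down, Q, F)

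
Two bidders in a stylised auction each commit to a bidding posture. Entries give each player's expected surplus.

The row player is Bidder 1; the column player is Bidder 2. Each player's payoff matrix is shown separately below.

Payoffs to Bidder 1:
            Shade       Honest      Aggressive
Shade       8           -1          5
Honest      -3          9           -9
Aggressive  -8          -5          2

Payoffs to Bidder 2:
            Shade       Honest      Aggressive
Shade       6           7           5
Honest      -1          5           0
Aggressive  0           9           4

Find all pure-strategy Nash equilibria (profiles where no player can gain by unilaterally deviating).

(Honest, Honest)

Bidder 1 against Shade: payoffs 8, -3, -8 → best response Shade.
Bidder 1 against Honest: payoffs -1, 9, -5 → best response Honest.
Bidder 1 against Aggressive: payoffs 5, -9, 2 → best response Shade.
Bidder 2 against Shade: payoffs 6, 7, 5 → best response Honest.
Bidder 2 against Honest: payoffs -1, 5, 0 → best response Honest.
Bidder 2 against Aggressive: payoffs 0, 9, 4 → best response Honest.
Mutual best responses: (Honest, Honest).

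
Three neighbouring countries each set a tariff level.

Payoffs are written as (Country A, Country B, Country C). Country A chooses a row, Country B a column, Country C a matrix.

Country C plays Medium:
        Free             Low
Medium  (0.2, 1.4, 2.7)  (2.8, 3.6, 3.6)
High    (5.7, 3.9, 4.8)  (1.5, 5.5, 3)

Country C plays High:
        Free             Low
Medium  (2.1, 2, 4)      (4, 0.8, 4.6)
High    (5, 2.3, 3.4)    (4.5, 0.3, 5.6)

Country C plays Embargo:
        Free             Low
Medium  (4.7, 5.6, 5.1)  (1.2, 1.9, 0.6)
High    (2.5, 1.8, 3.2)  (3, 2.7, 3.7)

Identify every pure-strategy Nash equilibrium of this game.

For each player, find the best response to each opponent profile; mutual best responses are the pure NE.
Country A against (Free, Medium): payoffs 0.2, 5.7 → best response High.
Country A against (Free, High): payoffs 2.1, 5 → best response High.
Country A against (Free, Embargo): payoffs 4.7, 2.5 → best response Medium.
Country A against (Low, Medium): payoffs 2.8, 1.5 → best response Medium.
Country A against (Low, High): payoffs 4, 4.5 → best response High.
Country A against (Low, Embargo): payoffs 1.2, 3 → best response High.
Country B against (Medium, Medium): payoffs 1.4, 3.6 → best response Low.
Country B against (Medium, High): payoffs 2, 0.8 → best response Free.
Country B against (Medium, Embargo): payoffs 5.6, 1.9 → best response Free.
Country B against (High, Medium): payoffs 3.9, 5.5 → best response Low.
Country B against (High, High): payoffs 2.3, 0.3 → best response Free.
Country B against (High, Embargo): payoffs 1.8, 2.7 → best response Low.
Country C against (Medium, Free): payoffs 2.7, 4, 5.1 → best response Embargo.
Country C against (Medium, Low): payoffs 3.6, 4.6, 0.6 → best response High.
Country C against (High, Free): payoffs 4.8, 3.4, 3.2 → best response Medium.
Country C against (High, Low): payoffs 3, 5.6, 3.7 → best response High.
Mutual best responses: (Medium, Free, Embargo).

(Medium, Free, Embargo)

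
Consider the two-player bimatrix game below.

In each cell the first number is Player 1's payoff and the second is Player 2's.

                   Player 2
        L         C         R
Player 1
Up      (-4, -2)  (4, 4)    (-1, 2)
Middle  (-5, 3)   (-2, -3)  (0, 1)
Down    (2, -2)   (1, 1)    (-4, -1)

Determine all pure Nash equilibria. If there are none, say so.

(Up, C)

Player 1 against L: payoffs -4, -5, 2 → best response Down.
Player 1 against C: payoffs 4, -2, 1 → best response Up.
Player 1 against R: payoffs -1, 0, -4 → best response Middle.
Player 2 against Up: payoffs -2, 4, 2 → best response C.
Player 2 against Middle: payoffs 3, -3, 1 → best response L.
Player 2 against Down: payoffs -2, 1, -1 → best response C.
Mutual best responses: (Up, C).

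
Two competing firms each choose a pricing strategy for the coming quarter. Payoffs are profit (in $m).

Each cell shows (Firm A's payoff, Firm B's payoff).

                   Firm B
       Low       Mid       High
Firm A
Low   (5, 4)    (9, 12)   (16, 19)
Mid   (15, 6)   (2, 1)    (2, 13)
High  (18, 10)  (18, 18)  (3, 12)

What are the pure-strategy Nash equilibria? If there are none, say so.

Firm A against Low: payoffs 5, 15, 18 → best response High.
Firm A against Mid: payoffs 9, 2, 18 → best response High.
Firm A against High: payoffs 16, 2, 3 → best response Low.
Firm B against Low: payoffs 4, 12, 19 → best response High.
Firm B against Mid: payoffs 6, 1, 13 → best response High.
Firm B against High: payoffs 10, 18, 12 → best response Mid.
Mutual best responses: (Low, High); (High, Mid).

(Low, High), (High, Mid)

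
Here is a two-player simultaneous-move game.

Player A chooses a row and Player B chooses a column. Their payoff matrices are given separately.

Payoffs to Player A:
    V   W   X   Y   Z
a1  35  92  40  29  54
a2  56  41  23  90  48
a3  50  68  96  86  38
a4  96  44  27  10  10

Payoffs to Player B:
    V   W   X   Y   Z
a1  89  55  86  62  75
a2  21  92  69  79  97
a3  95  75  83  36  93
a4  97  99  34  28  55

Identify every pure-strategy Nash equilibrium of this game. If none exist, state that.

none

(a1, V): Player A can switch to a2 (35 → 56). Not NE.
(a1, W): Player B can switch to V (55 → 89). Not NE.
(a1, X): Player A can switch to a3 (40 → 96). Not NE.
(a1, Y): Player A can switch to a2 (29 → 90). Not NE.
(a1, Z): Player B can switch to V (75 → 89). Not NE.
(a2, V): Player A can switch to a4 (56 → 96). Not NE.
(The remaining 14 profiles each have a profitable deviation by the same check.)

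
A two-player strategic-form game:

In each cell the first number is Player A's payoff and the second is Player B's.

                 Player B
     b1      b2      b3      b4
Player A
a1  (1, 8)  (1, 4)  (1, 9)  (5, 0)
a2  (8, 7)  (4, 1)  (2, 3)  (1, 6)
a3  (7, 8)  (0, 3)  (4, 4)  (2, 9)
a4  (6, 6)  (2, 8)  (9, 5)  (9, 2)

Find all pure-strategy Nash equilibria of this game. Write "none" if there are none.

Player A against b1: payoffs 1, 8, 7, 6 → best response a2.
Player A against b2: payoffs 1, 4, 0, 2 → best response a2.
Player A against b3: payoffs 1, 2, 4, 9 → best response a4.
Player A against b4: payoffs 5, 1, 2, 9 → best response a4.
Player B against a1: payoffs 8, 4, 9, 0 → best response b3.
Player B against a2: payoffs 7, 1, 3, 6 → best response b1.
Player B against a3: payoffs 8, 3, 4, 9 → best response b4.
Player B against a4: payoffs 6, 8, 5, 2 → best response b2.
Mutual best responses: (a2, b1).

The unique pure-strategy Nash equilibrium is (a2, b1).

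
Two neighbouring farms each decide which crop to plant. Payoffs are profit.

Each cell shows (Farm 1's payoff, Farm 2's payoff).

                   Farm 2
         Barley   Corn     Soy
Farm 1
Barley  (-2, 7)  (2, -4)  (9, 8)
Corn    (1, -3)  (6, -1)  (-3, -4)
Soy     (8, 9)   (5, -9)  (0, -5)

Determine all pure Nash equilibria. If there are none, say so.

Farm 1 against Barley: payoffs -2, 1, 8 → best response Soy.
Farm 1 against Corn: payoffs 2, 6, 5 → best response Corn.
Farm 1 against Soy: payoffs 9, -3, 0 → best response Barley.
Farm 2 against Barley: payoffs 7, -4, 8 → best response Soy.
Farm 2 against Corn: payoffs -3, -1, -4 → best response Corn.
Farm 2 against Soy: payoffs 9, -9, -5 → best response Barley.
Mutual best responses: (Barley, Soy); (Corn, Corn); (Soy, Barley).

The pure Nash equilibria are (Barley, Soy); (Corn, Corn); (Soy, Barley).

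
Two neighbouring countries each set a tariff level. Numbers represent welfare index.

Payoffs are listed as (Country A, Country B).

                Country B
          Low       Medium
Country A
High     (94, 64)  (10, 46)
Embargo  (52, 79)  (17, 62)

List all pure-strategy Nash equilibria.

Mark each player's best response to every combination of opponents' strategies; a profile where every player is best-responding is a pure Nash equilibrium.
Country A against Low: payoffs 94, 52 → best response High.
Country A against Medium: payoffs 10, 17 → best response Embargo.
Country B against High: payoffs 64, 46 → best response Low.
Country B against Embargo: payoffs 79, 62 → best response Low.
Mutual best responses: (High, Low).

The unique pure-strategy Nash equilibrium is (High, Low).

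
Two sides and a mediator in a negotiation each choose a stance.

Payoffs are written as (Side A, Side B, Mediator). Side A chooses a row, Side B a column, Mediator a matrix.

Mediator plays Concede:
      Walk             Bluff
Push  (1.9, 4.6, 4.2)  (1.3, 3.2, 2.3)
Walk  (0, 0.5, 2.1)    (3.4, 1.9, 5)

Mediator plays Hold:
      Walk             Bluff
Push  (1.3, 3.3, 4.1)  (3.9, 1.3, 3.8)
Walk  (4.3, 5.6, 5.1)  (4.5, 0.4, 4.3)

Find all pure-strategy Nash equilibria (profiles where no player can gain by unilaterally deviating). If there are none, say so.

Check each profile: it is a Nash equilibrium iff no player can strictly gain by switching unilaterally.
(Push, Walk, Concede): Side A gets 1.9, best alternative 0; Side B gets 4.6, best alternative 3.2; Mediator gets 4.2, best alternative 4.1. No profitable deviation — NE.
(Push, Walk, Hold): Side A can switch to Walk (1.3 → 4.3). Not NE.
(Push, Bluff, Concede): Side A can switch to Walk (1.3 → 3.4). Not NE.
(Push, Bluff, Hold): Side A can switch to Walk (3.9 → 4.5). Not NE.
(Walk, Walk, Concede): Side A can switch to Push (0 → 1.9). Not NE.
(Walk, Walk, Hold): Side A gets 4.3, best alternative 1.3; Side B gets 5.6, best alternative 0.4; Mediator gets 5.1, best alternative 2.1. No profitable deviation — NE.
(Walk, Bluff, Concede): Side A gets 3.4, best alternative 1.3; Side B gets 1.9, best alternative 0.5; Mediator gets 5, best alternative 4.3. No profitable deviation — NE.
(Walk, Bluff, Hold): Side B can switch to Walk (0.4 → 5.6). Not NE.

Pure-strategy Nash equilibria: (Push, Walk, Concede); (Walk, Walk, Hold); (Walk, Bluff, Concede)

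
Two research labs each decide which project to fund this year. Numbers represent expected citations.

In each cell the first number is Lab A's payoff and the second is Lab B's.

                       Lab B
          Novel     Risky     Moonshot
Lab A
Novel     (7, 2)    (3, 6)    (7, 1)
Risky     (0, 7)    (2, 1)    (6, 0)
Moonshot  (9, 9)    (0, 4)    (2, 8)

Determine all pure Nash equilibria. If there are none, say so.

The pure Nash equilibria are (Novel, Risky), (Moonshot, Novel).

Lab A against Novel: payoffs 7, 0, 9 → best response Moonshot.
Lab A against Risky: payoffs 3, 2, 0 → best response Novel.
Lab A against Moonshot: payoffs 7, 6, 2 → best response Novel.
Lab B against Novel: payoffs 2, 6, 1 → best response Risky.
Lab B against Risky: payoffs 7, 1, 0 → best response Novel.
Lab B against Moonshot: payoffs 9, 4, 8 → best response Novel.
Mutual best responses: (Novel, Risky); (Moonshot, Novel).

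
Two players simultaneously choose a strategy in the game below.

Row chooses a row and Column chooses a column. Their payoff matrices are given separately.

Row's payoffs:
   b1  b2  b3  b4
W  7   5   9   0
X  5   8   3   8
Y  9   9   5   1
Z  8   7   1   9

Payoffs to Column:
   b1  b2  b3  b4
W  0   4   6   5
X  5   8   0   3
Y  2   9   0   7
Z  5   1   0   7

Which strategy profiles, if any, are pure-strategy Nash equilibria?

(W, b3); (Y, b2); (Z, b4)

(W, b1): Row can switch to Y (7 → 9). Not NE.
(W, b2): Row can switch to X (5 → 8). Not NE.
(W, b3): Row gets 9, best alternative 5; Column gets 6, best alternative 5. No profitable deviation — NE.
(W, b4): Row can switch to X (0 → 8). Not NE.
(X, b1): Row can switch to W (5 → 7). Not NE.
(X, b2): Row can switch to Y (8 → 9). Not NE.
(X, b3): Row can switch to W (3 → 9). Not NE.
(X, b4): Row can switch to Z (8 → 9). Not NE.
(Y, b1): Column can switch to b2 (2 → 9). Not NE.
(Y, b2): Row gets 9, best alternative 8; Column gets 9, best alternative 7. No profitable deviation — NE.
(Y, b3): Row can switch to W (5 → 9). Not NE.
(Y, b4): Row can switch to X (1 → 8). Not NE.
(Z, b1): Row can switch to Y (8 → 9). Not NE.
(Z, b2): Row can switch to X (7 → 8). Not NE.
(Z, b4): Row gets 9, best alternative 8; Column gets 7, best alternative 5. No profitable deviation — NE.
(The remaining 1 profile has a profitable deviation by the same check.)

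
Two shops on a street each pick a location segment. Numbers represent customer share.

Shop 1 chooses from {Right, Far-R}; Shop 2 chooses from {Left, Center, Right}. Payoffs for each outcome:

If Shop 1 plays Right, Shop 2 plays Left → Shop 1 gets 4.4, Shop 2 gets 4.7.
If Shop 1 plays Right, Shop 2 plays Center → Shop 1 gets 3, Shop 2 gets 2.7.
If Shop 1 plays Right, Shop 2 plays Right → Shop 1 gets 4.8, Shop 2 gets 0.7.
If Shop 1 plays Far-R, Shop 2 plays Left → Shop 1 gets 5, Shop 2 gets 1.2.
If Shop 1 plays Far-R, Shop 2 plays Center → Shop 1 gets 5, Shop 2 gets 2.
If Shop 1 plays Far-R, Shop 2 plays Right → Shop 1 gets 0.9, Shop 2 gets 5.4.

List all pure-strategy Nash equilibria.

No pure-strategy Nash equilibrium.

For each player, find the best response to each opponent profile; mutual best responses are the pure NE.
Shop 1 against Left: payoffs 4.4, 5 → best response Far-R.
Shop 1 against Center: payoffs 3, 5 → best response Far-R.
Shop 1 against Right: payoffs 4.8, 0.9 → best response Right.
Shop 2 against Right: payoffs 4.7, 2.7, 0.7 → best response Left.
Shop 2 against Far-R: payoffs 1.2, 2, 5.4 → best response Right.
No profile is a mutual best response for all players.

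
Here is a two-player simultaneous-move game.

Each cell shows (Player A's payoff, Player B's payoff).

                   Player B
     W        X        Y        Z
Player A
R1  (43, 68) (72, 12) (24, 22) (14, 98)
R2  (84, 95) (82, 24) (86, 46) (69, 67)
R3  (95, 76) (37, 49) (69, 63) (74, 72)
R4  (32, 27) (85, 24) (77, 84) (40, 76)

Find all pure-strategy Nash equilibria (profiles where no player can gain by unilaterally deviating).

The unique pure-strategy Nash equilibrium is (R3, W).

For each strategy profile, look for a profitable unilateral deviation.
(R1, W): Player A can switch to R2 (43 → 84). Not NE.
(R1, X): Player A can switch to R2 (72 → 82). Not NE.
(R1, Y): Player A can switch to R2 (24 → 86). Not NE.
(R1, Z): Player A can switch to R2 (14 → 69). Not NE.
(R2, W): Player A can switch to R3 (84 → 95). Not NE.
(R2, X): Player A can switch to R4 (82 → 85). Not NE.
(R2, Y): Player B can switch to W (46 → 95). Not NE.
(R2, Z): Player A can switch to R3 (69 → 74). Not NE.
(R3, W): Player A gets 95, best alternative 84; Player B gets 76, best alternative 72. No profitable deviation — NE.
(R3, X): Player A can switch to R1 (37 → 72). Not NE.
(R3, Y): Player A can switch to R2 (69 → 86). Not NE.
(R3, Z): Player B can switch to W (72 → 76). Not NE.
(R4, W): Player A can switch to R1 (32 → 43). Not NE.
(The remaining 3 profiles each have a profitable deviation by the same check.)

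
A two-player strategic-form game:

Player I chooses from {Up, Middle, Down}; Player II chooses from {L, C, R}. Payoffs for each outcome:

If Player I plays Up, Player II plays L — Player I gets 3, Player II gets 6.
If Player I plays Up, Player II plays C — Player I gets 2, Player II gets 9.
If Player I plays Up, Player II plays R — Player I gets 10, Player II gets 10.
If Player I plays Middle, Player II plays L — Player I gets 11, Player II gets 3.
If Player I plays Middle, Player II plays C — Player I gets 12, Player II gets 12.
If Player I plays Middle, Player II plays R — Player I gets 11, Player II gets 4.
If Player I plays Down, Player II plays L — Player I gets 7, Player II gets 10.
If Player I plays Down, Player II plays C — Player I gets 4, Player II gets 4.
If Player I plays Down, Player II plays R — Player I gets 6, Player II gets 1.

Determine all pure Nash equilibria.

The unique pure-strategy Nash equilibrium is (Middle, C).

Mark each player's best response to every combination of opponents' strategies; a profile where every player is best-responding is a pure Nash equilibrium.
Player I against L: payoffs 3, 11, 7 → best response Middle.
Player I against C: payoffs 2, 12, 4 → best response Middle.
Player I against R: payoffs 10, 11, 6 → best response Middle.
Player II against Up: payoffs 6, 9, 10 → best response R.
Player II against Middle: payoffs 3, 12, 4 → best response C.
Player II against Down: payoffs 10, 4, 1 → best response L.
Mutual best responses: (Middle, C).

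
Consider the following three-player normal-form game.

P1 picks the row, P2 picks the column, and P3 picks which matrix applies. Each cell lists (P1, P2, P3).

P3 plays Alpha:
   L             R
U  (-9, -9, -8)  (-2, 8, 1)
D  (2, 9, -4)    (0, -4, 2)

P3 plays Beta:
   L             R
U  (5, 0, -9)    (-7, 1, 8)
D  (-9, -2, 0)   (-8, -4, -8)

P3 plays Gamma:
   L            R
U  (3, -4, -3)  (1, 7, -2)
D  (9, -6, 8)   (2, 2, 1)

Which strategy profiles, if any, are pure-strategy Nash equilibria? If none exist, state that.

For each strategy profile, look for a profitable unilateral deviation.
(U, L, Alpha): P1 can switch to D (-9 → 2). Not NE.
(U, L, Beta): P2 can switch to R (0 → 1). Not NE.
(U, L, Gamma): P1 can switch to D (3 → 9). Not NE.
(U, R, Alpha): P1 can switch to D (-2 → 0). Not NE.
(U, R, Beta): P1 gets -7, best alternative -8; P2 gets 1, best alternative 0; P3 gets 8, best alternative 1. No profitable deviation — NE.
(U, R, Gamma): P1 can switch to D (1 → 2). Not NE.
(D, L, Alpha): P3 can switch to Beta (-4 → 0). Not NE.
(D, L, Beta): P1 can switch to U (-9 → 5). Not NE.
(D, L, Gamma): P2 can switch to R (-6 → 2). Not NE.
(The remaining 3 profiles each have a profitable deviation by the same check.)

The unique pure-strategy Nash equilibrium is (U, R, Beta).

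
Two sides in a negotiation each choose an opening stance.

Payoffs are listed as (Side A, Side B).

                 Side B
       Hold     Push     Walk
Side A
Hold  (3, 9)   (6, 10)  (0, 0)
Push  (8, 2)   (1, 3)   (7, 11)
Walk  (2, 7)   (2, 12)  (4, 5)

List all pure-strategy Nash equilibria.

Pure-strategy Nash equilibria: (Hold, Push); (Push, Walk)

(Hold, Hold): Side A can switch to Push (3 → 8). Not NE.
(Hold, Push): Side A gets 6, best alternative 2; Side B gets 10, best alternative 9. No profitable deviation — NE.
(Hold, Walk): Side A can switch to Push (0 → 7). Not NE.
(Push, Hold): Side B can switch to Push (2 → 3). Not NE.
(Push, Push): Side A can switch to Hold (1 → 6). Not NE.
(Push, Walk): Side A gets 7, best alternative 4; Side B gets 11, best alternative 3. No profitable deviation — NE.
(Walk, Hold): Side A can switch to Hold (2 → 3). Not NE.
(Walk, Push): Side A can switch to Hold (2 → 6). Not NE.
(The remaining 1 profile has a profitable deviation by the same check.)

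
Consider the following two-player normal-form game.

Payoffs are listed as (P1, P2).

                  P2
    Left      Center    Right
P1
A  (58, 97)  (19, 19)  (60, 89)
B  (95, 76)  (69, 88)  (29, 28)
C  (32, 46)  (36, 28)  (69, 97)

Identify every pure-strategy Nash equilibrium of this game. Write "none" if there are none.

The pure Nash equilibria are (B, Center); (C, Right).

For each player, find the best response to each opponent profile; mutual best responses are the pure NE.
P1 against Left: payoffs 58, 95, 32 → best response B.
P1 against Center: payoffs 19, 69, 36 → best response B.
P1 against Right: payoffs 60, 29, 69 → best response C.
P2 against A: payoffs 97, 19, 89 → best response Left.
P2 against B: payoffs 76, 88, 28 → best response Center.
P2 against C: payoffs 46, 28, 97 → best response Right.
Mutual best responses: (B, Center); (C, Right).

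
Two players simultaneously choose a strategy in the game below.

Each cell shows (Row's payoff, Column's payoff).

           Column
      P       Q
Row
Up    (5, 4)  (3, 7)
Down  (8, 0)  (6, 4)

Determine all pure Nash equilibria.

For each strategy profile, look for a profitable unilateral deviation.
(Up, P): Row can switch to Down (5 → 8). Not NE.
(Up, Q): Row can switch to Down (3 → 6). Not NE.
(Down, P): Column can switch to Q (0 → 4). Not NE.
(Down, Q): Row gets 6, best alternative 3; Column gets 4, best alternative 0. No profitable deviation — NE.

(Down, Q)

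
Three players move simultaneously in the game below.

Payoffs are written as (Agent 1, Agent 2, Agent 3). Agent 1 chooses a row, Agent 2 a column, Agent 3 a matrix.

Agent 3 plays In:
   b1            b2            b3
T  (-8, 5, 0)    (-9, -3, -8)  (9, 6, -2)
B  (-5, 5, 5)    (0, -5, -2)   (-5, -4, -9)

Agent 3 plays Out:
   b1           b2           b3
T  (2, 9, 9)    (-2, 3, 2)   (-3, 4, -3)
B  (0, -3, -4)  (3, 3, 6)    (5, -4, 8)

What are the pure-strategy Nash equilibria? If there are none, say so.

Agent 1 against (b1, In): payoffs -8, -5 → best response B.
Agent 1 against (b1, Out): payoffs 2, 0 → best response T.
Agent 1 against (b2, In): payoffs -9, 0 → best response B.
Agent 1 against (b2, Out): payoffs -2, 3 → best response B.
Agent 1 against (b3, In): payoffs 9, -5 → best response T.
Agent 1 against (b3, Out): payoffs -3, 5 → best response B.
Agent 2 against (T, In): payoffs 5, -3, 6 → best response b3.
Agent 2 against (T, Out): payoffs 9, 3, 4 → best response b1.
Agent 2 against (B, In): payoffs 5, -5, -4 → best response b1.
Agent 2 against (B, Out): payoffs -3, 3, -4 → best response b2.
Agent 3 against (T, b1): payoffs 0, 9 → best response Out.
Agent 3 against (T, b2): payoffs -8, 2 → best response Out.
Agent 3 against (T, b3): payoffs -2, -3 → best response In.
Agent 3 against (B, b1): payoffs 5, -4 → best response In.
Agent 3 against (B, b2): payoffs -2, 6 → best response Out.
Agent 3 against (B, b3): payoffs -9, 8 → best response Out.
Mutual best responses: (T, b1, Out); (T, b3, In); (B, b1, In); (B, b2, Out).

(T, b1, Out), (T, b3, In), (B, b1, In), (B, b2, Out)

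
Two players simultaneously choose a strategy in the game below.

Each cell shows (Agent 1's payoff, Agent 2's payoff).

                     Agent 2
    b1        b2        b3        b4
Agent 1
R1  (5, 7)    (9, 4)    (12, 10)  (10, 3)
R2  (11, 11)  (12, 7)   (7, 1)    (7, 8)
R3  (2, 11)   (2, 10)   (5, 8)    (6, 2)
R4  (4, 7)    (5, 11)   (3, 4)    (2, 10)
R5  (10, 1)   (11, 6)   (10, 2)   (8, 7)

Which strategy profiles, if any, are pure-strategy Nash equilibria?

For each player, find the best response to each opponent profile; mutual best responses are the pure NE.
Agent 1 against b1: payoffs 5, 11, 2, 4, 10 → best response R2.
Agent 1 against b2: payoffs 9, 12, 2, 5, 11 → best response R2.
Agent 1 against b3: payoffs 12, 7, 5, 3, 10 → best response R1.
Agent 1 against b4: payoffs 10, 7, 6, 2, 8 → best response R1.
Agent 2 against R1: payoffs 7, 4, 10, 3 → best response b3.
Agent 2 against R2: payoffs 11, 7, 1, 8 → best response b1.
Agent 2 against R3: payoffs 11, 10, 8, 2 → best response b1.
Agent 2 against R4: payoffs 7, 11, 4, 10 → best response b2.
Agent 2 against R5: payoffs 1, 6, 2, 7 → best response b4.
Mutual best responses: (R1, b3); (R2, b1).

Pure-strategy Nash equilibria: (R1, b3) and (R2, b1)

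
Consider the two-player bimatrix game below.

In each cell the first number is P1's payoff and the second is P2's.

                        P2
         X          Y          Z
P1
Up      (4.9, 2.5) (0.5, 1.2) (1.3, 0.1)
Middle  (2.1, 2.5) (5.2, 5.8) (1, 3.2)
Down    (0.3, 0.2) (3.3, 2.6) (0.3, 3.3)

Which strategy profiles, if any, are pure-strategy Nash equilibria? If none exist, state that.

The pure Nash equilibria are (Up, X); (Middle, Y).

(Up, X): P1 gets 4.9, best alternative 2.1; P2 gets 2.5, best alternative 1.2. No profitable deviation — NE.
(Up, Y): P1 can switch to Middle (0.5 → 5.2). Not NE.
(Up, Z): P2 can switch to X (0.1 → 2.5). Not NE.
(Middle, X): P1 can switch to Up (2.1 → 4.9). Not NE.
(Middle, Y): P1 gets 5.2, best alternative 3.3; P2 gets 5.8, best alternative 3.2. No profitable deviation — NE.
(Middle, Z): P1 can switch to Up (1 → 1.3). Not NE.
(Down, X): P1 can switch to Up (0.3 → 4.9). Not NE.
(Down, Y): P1 can switch to Middle (3.3 → 5.2). Not NE.
(Down, Z): P1 can switch to Up (0.3 → 1.3). Not NE.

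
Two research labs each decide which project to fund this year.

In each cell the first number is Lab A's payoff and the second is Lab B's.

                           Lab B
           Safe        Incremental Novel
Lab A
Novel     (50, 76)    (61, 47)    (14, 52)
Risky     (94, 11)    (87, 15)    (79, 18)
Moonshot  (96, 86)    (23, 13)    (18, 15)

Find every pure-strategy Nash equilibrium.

Mark each player's best response to every combination of opponents' strategies; a profile where every player is best-responding is a pure Nash equilibrium.
Lab A against Safe: payoffs 50, 94, 96 → best response Moonshot.
Lab A against Incremental: payoffs 61, 87, 23 → best response Risky.
Lab A against Novel: payoffs 14, 79, 18 → best response Risky.
Lab B against Novel: payoffs 76, 47, 52 → best response Safe.
Lab B against Risky: payoffs 11, 15, 18 → best response Novel.
Lab B against Moonshot: payoffs 86, 13, 15 → best response Safe.
Mutual best responses: (Risky, Novel); (Moonshot, Safe).

The pure Nash equilibria are (Risky, Novel); (Moonshot, Safe).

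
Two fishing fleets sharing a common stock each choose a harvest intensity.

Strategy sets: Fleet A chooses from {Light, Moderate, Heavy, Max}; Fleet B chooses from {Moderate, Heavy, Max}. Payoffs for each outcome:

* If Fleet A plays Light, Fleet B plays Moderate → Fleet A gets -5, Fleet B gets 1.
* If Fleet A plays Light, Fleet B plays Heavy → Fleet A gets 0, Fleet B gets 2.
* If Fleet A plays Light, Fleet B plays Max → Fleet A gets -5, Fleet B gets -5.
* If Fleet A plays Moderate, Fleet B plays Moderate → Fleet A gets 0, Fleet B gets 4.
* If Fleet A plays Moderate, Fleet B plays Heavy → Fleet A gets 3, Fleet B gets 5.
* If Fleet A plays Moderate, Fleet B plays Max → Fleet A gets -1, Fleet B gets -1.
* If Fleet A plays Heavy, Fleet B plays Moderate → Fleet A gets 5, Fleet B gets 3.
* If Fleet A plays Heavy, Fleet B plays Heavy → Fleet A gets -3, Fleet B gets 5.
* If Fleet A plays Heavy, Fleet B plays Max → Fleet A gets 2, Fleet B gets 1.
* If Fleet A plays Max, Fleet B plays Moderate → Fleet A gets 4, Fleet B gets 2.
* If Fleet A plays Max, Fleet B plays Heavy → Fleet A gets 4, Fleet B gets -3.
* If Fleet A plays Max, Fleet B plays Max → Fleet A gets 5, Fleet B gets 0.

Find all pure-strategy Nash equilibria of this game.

For each player, find the best response to each opponent profile; mutual best responses are the pure NE.
Fleet A against Moderate: payoffs -5, 0, 5, 4 → best response Heavy.
Fleet A against Heavy: payoffs 0, 3, -3, 4 → best response Max.
Fleet A against Max: payoffs -5, -1, 2, 5 → best response Max.
Fleet B against Light: payoffs 1, 2, -5 → best response Heavy.
Fleet B against Moderate: payoffs 4, 5, -1 → best response Heavy.
Fleet B against Heavy: payoffs 3, 5, 1 → best response Heavy.
Fleet B against Max: payoffs 2, -3, 0 → best response Moderate.
No profile is a mutual best response for all players.

There is no pure-strategy Nash equilibrium.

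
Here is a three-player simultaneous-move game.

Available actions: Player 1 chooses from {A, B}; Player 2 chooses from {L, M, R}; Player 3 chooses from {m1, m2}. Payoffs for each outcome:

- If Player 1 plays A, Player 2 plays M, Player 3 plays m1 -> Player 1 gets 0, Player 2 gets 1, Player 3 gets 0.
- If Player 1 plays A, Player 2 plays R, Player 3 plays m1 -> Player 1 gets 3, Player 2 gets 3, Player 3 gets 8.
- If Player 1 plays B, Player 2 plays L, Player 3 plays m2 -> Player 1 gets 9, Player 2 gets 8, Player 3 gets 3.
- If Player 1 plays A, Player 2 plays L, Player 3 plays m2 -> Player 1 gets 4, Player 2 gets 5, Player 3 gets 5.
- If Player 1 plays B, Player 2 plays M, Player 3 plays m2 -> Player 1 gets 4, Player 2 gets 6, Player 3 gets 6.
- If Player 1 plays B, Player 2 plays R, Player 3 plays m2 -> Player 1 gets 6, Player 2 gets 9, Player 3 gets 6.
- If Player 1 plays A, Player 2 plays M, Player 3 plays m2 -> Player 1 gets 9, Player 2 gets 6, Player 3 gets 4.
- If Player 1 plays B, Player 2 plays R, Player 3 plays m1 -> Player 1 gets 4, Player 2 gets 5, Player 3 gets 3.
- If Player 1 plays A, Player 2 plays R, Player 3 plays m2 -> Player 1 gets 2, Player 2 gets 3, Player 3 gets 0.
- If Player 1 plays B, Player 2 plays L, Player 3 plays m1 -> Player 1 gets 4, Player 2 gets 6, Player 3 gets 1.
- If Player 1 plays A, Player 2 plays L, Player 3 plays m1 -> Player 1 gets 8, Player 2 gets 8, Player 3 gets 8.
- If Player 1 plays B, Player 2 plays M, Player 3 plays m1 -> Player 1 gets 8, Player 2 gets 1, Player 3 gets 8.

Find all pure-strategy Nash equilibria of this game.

(A, L, m1): Player 1 gets 8, best alternative 4; Player 2 gets 8, best alternative 3; Player 3 gets 8, best alternative 5. No profitable deviation — NE.
(A, L, m2): Player 1 can switch to B (4 → 9). Not NE.
(A, M, m1): Player 1 can switch to B (0 → 8). Not NE.
(A, M, m2): Player 1 gets 9, best alternative 4; Player 2 gets 6, best alternative 5; Player 3 gets 4, best alternative 0. No profitable deviation — NE.
(A, R, m1): Player 1 can switch to B (3 → 4). Not NE.
(A, R, m2): Player 1 can switch to B (2 → 6). Not NE.
(B, L, m1): Player 1 can switch to A (4 → 8). Not NE.
(B, L, m2): Player 2 can switch to R (8 → 9). Not NE.
(B, M, m1): Player 2 can switch to L (1 → 6). Not NE.
(B, M, m2): Player 1 can switch to A (4 → 9). Not NE.
(B, R, m1): Player 2 can switch to L (5 → 6). Not NE.
(B, R, m2): Player 1 gets 6, best alternative 2; Player 2 gets 9, best alternative 8; Player 3 gets 6, best alternative 3. No profitable deviation — NE.

The pure Nash equilibria are (A, L, m1), (A, M, m2), (B, R, m2).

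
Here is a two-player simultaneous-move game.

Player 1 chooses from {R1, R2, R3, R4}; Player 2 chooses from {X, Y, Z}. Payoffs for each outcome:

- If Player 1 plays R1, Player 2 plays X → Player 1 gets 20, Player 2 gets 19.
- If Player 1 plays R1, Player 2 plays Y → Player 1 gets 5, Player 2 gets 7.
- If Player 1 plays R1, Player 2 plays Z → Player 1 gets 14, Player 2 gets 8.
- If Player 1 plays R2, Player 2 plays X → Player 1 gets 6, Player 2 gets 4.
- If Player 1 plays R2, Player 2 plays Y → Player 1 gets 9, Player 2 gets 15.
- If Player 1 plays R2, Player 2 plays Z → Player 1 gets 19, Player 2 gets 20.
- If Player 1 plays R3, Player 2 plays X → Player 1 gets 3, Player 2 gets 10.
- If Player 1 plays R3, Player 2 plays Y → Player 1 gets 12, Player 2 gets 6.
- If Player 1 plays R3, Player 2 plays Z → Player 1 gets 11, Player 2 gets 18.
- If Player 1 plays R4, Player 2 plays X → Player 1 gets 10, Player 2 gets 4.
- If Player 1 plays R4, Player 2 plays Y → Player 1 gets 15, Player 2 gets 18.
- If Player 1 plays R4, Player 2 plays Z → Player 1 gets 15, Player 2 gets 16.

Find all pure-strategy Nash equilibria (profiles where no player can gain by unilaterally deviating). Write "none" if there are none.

(R1, X); (R2, Z); (R4, Y)

Player 1 against X: payoffs 20, 6, 3, 10 → best response R1.
Player 1 against Y: payoffs 5, 9, 12, 15 → best response R4.
Player 1 against Z: payoffs 14, 19, 11, 15 → best response R2.
Player 2 against R1: payoffs 19, 7, 8 → best response X.
Player 2 against R2: payoffs 4, 15, 20 → best response Z.
Player 2 against R3: payoffs 10, 6, 18 → best response Z.
Player 2 against R4: payoffs 4, 18, 16 → best response Y.
Mutual best responses: (R1, X); (R2, Z); (R4, Y).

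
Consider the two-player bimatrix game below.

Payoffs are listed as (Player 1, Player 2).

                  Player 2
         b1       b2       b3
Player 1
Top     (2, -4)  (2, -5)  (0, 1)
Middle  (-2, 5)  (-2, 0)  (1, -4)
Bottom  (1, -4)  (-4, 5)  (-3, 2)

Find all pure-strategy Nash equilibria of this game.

Mark each player's best response to every combination of opponents' strategies; a profile where every player is best-responding is a pure Nash equilibrium.
Player 1 against b1: payoffs 2, -2, 1 → best response Top.
Player 1 against b2: payoffs 2, -2, -4 → best response Top.
Player 1 against b3: payoffs 0, 1, -3 → best response Middle.
Player 2 against Top: payoffs -4, -5, 1 → best response b3.
Player 2 against Middle: payoffs 5, 0, -4 → best response b1.
Player 2 against Bottom: payoffs -4, 5, 2 → best response b2.
No profile is a mutual best response for all players.

No pure-strategy Nash equilibrium.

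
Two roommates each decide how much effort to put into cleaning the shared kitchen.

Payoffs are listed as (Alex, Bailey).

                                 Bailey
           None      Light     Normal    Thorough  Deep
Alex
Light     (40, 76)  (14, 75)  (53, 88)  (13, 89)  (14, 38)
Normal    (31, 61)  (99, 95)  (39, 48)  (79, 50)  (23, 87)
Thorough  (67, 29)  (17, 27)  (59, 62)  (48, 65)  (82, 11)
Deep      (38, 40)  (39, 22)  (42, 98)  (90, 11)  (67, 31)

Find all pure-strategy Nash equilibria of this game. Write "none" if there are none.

Check each profile: it is a Nash equilibrium iff no player can strictly gain by switching unilaterally.
(Light, None): Alex can switch to Thorough (40 → 67). Not NE.
(Light, Light): Alex can switch to Normal (14 → 99). Not NE.
(Light, Normal): Alex can switch to Thorough (53 → 59). Not NE.
(Light, Thorough): Alex can switch to Normal (13 → 79). Not NE.
(Light, Deep): Alex can switch to Normal (14 → 23). Not NE.
(Normal, None): Alex can switch to Light (31 → 40). Not NE.
(Normal, Light): Alex gets 99, best alternative 39; Bailey gets 95, best alternative 87. No profitable deviation — NE.
(Normal, Normal): Alex can switch to Light (39 → 53). Not NE.
(Normal, Thorough): Alex can switch to Deep (79 → 90). Not NE.
(Normal, Deep): Alex can switch to Thorough (23 → 82). Not NE.
(Thorough, None): Bailey can switch to Normal (29 → 62). Not NE.
(Thorough, Light): Alex can switch to Normal (17 → 99). Not NE.
(Thorough, Normal): Bailey can switch to Thorough (62 → 65). Not NE.
(The remaining 7 profiles each have a profitable deviation by the same check.)

(Normal, Light)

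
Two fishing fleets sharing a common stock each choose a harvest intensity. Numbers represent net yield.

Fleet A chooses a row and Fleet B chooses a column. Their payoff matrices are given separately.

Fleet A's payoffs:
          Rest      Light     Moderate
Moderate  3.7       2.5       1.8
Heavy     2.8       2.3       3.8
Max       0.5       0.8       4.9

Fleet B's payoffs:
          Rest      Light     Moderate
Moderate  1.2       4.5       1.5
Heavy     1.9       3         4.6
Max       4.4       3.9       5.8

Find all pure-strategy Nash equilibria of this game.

The pure Nash equilibria are (Moderate, Light) and (Max, Moderate).

For each player, find the best response to each opponent profile; mutual best responses are the pure NE.
Fleet A against Rest: payoffs 3.7, 2.8, 0.5 → best response Moderate.
Fleet A against Light: payoffs 2.5, 2.3, 0.8 → best response Moderate.
Fleet A against Moderate: payoffs 1.8, 3.8, 4.9 → best response Max.
Fleet B against Moderate: payoffs 1.2, 4.5, 1.5 → best response Light.
Fleet B against Heavy: payoffs 1.9, 3, 4.6 → best response Moderate.
Fleet B against Max: payoffs 4.4, 3.9, 5.8 → best response Moderate.
Mutual best responses: (Moderate, Light); (Max, Moderate).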